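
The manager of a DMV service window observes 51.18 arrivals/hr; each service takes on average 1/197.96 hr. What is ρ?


ρ = λ/μ = 51.18/197.96 = 0.2585

Final: 0.2585


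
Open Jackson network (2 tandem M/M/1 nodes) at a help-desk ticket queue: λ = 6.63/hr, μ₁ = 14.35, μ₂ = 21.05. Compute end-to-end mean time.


Each node sees arrival rate λ = 6.63/hr (tandem ⇒ throughput preserved).
W₁ = 1/(μ₁−λ) = 1/(14.35−6.63) = 0.12953 hr
W₂ = 1/(μ₂−λ) = 1/(21.05−6.63) = 0.06935 hr
W_total = W₁ + W₂ = 0.12953 + 0.06935 = 0.19888 hr

Final: 0.19888 hr


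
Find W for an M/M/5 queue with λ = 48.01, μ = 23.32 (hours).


a = 2.0587; ρ = 0.4117; P₀ = 0.126507
Lq = P₀·a^c·ρ/(c!(1−ρ)²) = 0.04639
Wq = Lq/λ = 0.04639/48.01 = 0.0009663 hr
W = Wq + 1/μ = 0.0009663 + 0.04288 = 0.04385 hr

Final: 0.04385 hr


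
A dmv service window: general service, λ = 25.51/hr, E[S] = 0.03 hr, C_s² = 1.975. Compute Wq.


ρ = λ·E[S] = 25.51·0.03 = 0.7653
E[S²] = E[S]²(1+C_s²) = 0.03²·(1+1.975) = 0.002678
Wq = λ·E[S²]/(2(1−ρ)) = 25.51·0.002678/(2·0.2347) = 0.14551 hr

Final: 0.14551 hr


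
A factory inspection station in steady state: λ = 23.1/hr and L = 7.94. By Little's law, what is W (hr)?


W = L/λ = 7.94/23.1 = 0.3437 hr

Final: 0.3437 hr


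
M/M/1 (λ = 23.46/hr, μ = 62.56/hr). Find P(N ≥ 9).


ρ = 23.46/62.56 = 0.3750
P(N ≥ n) = ρ^n = 0.3750^9 = 0.0001466

Final: 0.0001466


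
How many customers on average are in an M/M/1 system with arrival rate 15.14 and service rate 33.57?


ρ = λ/μ = 15.14/33.57 = 0.4510
L = ρ/(1−ρ) = 0.4510/(1 − 0.4510) = 0.4510/0.5490 = 0.8215

Final: 0.8215


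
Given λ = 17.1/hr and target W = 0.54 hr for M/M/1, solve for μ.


W = 1/(μ−λ) ⇒ μ − λ = 1/W = 1/0.54 = 1.8519
μ = λ + 1/W = 17.1 + 1.8519 = 18.9519 per hr

Final: 18.9519 /hr


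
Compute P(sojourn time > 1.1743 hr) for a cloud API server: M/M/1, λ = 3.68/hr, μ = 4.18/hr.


W ~ Exponential(μ−λ) for M/M/1.
μ − λ = 4.18 − 3.68 = 0.5000
P(W > t) = e^{−(μ−λ)t} = e^{−0.5871} = 0.555909

Final: 0.555909


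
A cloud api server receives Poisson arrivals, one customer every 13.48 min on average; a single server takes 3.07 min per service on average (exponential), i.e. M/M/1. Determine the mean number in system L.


λ = 60/13.48 = 4.4510 /hr
μ = 60/3.07 = 19.5440 /hr
ρ = λ/μ = 4.4510/19.5440 = 0.2277
L = ρ/(1−ρ) = 0.2277/0.7723 = 0.2949

Final: 0.2949


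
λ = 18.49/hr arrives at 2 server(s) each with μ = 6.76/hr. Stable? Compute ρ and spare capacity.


Total capacity cμ = 2·6.76 = 13.52/hr
ρ = λ/(cμ) = 18.49/13.52 = 1.3676
Stable ⇔ ρ < 1: NO
Spare capacity = cμ − λ = 13.52 − 18.49 = -4.97/hr

Final: ρ = 1.3676; unstable; margin = -4.97/hr


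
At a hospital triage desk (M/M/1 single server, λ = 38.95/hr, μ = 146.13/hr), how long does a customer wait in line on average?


ρ = 38.95/146.13 = 0.2665
Wq = ρ/(μ−λ) = 0.2665/(146.13 − 38.95) = 0.2665/107.18 = 0.002487 hr

Final: 0.002487 hr


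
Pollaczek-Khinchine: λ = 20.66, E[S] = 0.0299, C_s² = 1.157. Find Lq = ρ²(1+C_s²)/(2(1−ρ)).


ρ = λ·E[S] = 20.66·0.0299 = 0.6177
Lq = ρ²(1+C_s²)/(2(1−ρ)) = 0.3816·(1+1.157)/(2·0.3823)
= 0.3816·2.1570/0.7645 = 1.07661

Final: 1.07661


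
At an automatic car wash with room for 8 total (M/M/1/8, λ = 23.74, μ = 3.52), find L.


ρ = 23.74/3.52 = 6.7443
L = ρ[1 − (K+1)ρ^K + Kρ^(K+1)] / [(1−ρ)(1−ρ^(K+1))]
Numerator: 6.7443·(1 − 9·4280597.653905 + 8·28869712.586276) = 1297824813.463744
Denominator: (-5.7443)·(-28869711.586276) = 165836809.168895
L = 1297824813.463744/165836809.168895 = 7.8259

Final: 7.8259


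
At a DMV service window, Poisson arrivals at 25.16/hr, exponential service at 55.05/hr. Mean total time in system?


W = 1/(μ−λ) = 1/(55.05 − 25.16) = 1/29.89 = 0.03346 hr

Final: 0.03346 hr


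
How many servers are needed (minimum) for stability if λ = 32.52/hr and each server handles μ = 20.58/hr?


Stability requires cμ > λ ⇔ c > λ/μ.
λ/μ = 32.52/20.58 = 1.5802
Minimum integer c = ⌊1.5802⌋ + 1 = 2
Check: 2·20.58 = 41.16 > 32.52, while 1·20.58 = 20.58 ≤ 32.52

Final: 2 servers


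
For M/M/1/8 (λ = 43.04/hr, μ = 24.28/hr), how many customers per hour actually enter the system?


ρ = 1.7727; P_K = (1−ρ)ρ^8/(1−ρ^9) = 0.438410
λ_eff = λ(1 − P_K) = 43.04·(1 − 0.438410) = 43.04·0.561590 = 24.1708 /hr

Final: 24.1708 /hr


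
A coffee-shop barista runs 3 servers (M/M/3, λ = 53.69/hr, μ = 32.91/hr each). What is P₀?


a = λ/μ = 53.69/32.91 = 1.6314; ρ = a/c = 0.5438
Σ_{k=0}^{2} a^k/k! (terms k=0..2) = 1.00000 + 1.63142 + 1.33076 = 3.96218
Tail: a^3/(3!(1−ρ)) = 4.34207/(6·0.4562) = 1.58634
P₀ = 1/(3.96218 + 1.58634) = 1/5.54852 = 0.180228

Final: 0.180228


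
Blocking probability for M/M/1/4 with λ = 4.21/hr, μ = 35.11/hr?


ρ = λ/μ = 4.21/35.11 = 0.1199
P_K = (1−ρ)ρ^K/(1−ρ^(K+1)) = (0.8801·0.0002067)/(1 − 0.00002479)
= 0.0001819/0.999975 = 0.0001819

Final: 0.0001819


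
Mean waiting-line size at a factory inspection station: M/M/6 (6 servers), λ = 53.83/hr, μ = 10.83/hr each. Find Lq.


a = λ/μ = 4.9705; ρ = a/6 = 0.8284
P₀ = 0.004727
Lq = P₀·a^c·ρ / (c!·(1−ρ)²) = 0.004727·15079.10409·0.8284/(720·0.02944)
= 2.78531

Final: 2.78531


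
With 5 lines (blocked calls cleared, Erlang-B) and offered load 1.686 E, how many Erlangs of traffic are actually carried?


B(5,1.686) = 0.021195 (Erlang-B)
Carried load = a(1 − B) = 1.686·(1 − 0.021195) = 1.686·0.978805 = 1.6503 E

Final: 1.6503 Erlangs


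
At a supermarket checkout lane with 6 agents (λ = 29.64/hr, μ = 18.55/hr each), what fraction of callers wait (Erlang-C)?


a = λ/μ = 1.5978; ρ = a/6 = 0.2663
P₀ = 0.202257 (from M/M/c formula)
C(c,a) = [a^c/(c!(1−ρ))]·P₀ = [16.64201/(720·0.7337)]·0.202257
= 0.03150·0.202257 = 0.006372

Final: 0.006372


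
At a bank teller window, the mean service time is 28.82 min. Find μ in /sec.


μ = 1/(service time) in consistent units.
1 second = 0.0166667 min, so μ = 0.0166667/28.82 = 0.0005783 per second

Final: 0.0005783 /sec


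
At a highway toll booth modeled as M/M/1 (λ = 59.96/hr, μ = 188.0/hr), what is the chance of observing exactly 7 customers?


ρ = 59.96/188.0 = 0.3189
P_n = (1−ρ)·ρ^n = (1 − 0.3189)·0.3189^7 = 0.6811·0.0003357 = 0.0002286

Final: 0.0002286


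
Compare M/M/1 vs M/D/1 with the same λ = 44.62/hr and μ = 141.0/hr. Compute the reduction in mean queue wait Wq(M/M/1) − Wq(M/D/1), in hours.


ρ = 44.62/141.0 = 0.3165
Wq(M/M/1) = ρ/(μ−λ) = 0.3165/96.38 = 0.003283 hr
Wq(M/D/1) = ρ/(2(μ−λ)) = 0.001642 hr
Savings = 0.003283 − 0.001642 = 0.001642 hr

Final: 0.001642 hr


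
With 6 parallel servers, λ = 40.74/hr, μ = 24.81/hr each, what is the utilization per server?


ρ = λ/(cμ) = 40.74/(6·24.81) = 40.74/148.86 = 0.2737

Final: 0.2737


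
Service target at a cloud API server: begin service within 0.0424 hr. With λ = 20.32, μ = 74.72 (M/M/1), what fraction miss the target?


ρ = 20.32/74.72 = 0.2719
P(Wq > t) = ρ·e^{−(μ−λ)t} = 0.2719·e^{−2.3066}
= 0.2719·0.099603 = 0.027087

Final: 0.027087


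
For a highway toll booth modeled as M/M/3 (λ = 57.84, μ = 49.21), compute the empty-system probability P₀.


a = λ/μ = 57.84/49.21 = 1.1754; ρ = a/c = 0.3918
Σ_{k=0}^{2} a^k/k! (terms k=0..2) = 1.00000 + 1.17537 + 0.69075 = 2.86612
Tail: a^3/(3!(1−ρ)) = 1.62377/(6·0.6082) = 0.44496
P₀ = 1/(2.86612 + 0.44496) = 1/3.31108 = 0.302016

Final: 0.302016


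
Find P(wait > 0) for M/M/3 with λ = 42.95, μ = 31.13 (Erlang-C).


a = λ/μ = 1.3797; ρ = a/3 = 0.4599
P₀ = 0.241433 (from M/M/c formula)
C(c,a) = [a^c/(c!(1−ρ))]·P₀ = [2.62635/(6·0.5401)]·0.241433
= 0.81045·0.241433 = 0.195670

Final: 0.195670


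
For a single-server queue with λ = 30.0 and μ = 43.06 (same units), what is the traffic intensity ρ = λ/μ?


ρ = λ/μ = 30.0/43.06 = 0.6967

Final: 0.6967


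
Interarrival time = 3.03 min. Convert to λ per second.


λ = 1/(interarrival time) in consistent units.
1 second = 0.0166667 min, so λ = 0.0166667/3.03 = 0.005501 per second

Final: 0.005501 /sec


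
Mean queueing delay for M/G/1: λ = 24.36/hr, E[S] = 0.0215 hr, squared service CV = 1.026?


ρ = λ·E[S] = 24.36·0.0215 = 0.5237
E[S²] = E[S]²(1+C_s²) = 0.0215²·(1+1.026) = 0.0009365
Wq = λ·E[S²]/(2(1−ρ)) = 24.36·0.0009365/(2·0.4763) = 0.02395 hr

Final: 0.02395 hr


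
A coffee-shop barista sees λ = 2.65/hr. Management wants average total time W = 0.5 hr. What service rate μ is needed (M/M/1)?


W = 1/(μ−λ) ⇒ μ − λ = 1/W = 1/0.5 = 2.0000
μ = λ + 1/W = 2.65 + 2.0000 = 4.6500 per hr

Final: 4.6500 /hr


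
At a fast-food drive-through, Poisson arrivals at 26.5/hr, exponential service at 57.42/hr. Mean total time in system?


W = 1/(μ−λ) = 1/(57.42 − 26.5) = 1/30.92 = 0.03234 hr

Final: 0.03234 hr


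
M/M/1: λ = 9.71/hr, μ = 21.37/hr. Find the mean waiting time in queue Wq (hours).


ρ = 9.71/21.37 = 0.4544
Wq = ρ/(μ−λ) = 0.4544/(21.37 − 9.71) = 0.4544/11.66 = 0.03897 hr

Final: 0.03897 hr


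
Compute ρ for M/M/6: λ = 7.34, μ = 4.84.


ρ = λ/(cμ) = 7.34/(6·4.84) = 7.34/29.04 = 0.2528

Final: 0.2528


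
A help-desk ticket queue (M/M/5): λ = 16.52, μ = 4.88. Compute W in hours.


a = 3.3852; ρ = 0.6770; P₀ = 0.029829
Lq = P₀·a^c·ρ/(c!(1−ρ)²) = 0.71738
Wq = Lq/λ = 0.71738/16.52 = 0.04343 hr
W = Wq + 1/μ = 0.04343 + 0.20492 = 0.24834 hr

Final: 0.24834 hr


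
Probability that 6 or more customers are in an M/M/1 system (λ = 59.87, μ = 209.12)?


ρ = 59.87/209.12 = 0.2863
P(N ≥ n) = ρ^n = 0.2863^6 = 0.0005507

Final: 0.0005507


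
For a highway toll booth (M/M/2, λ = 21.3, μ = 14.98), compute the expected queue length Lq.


a = λ/μ = 1.4219; ρ = a/2 = 0.7109
P₀ = 0.168943
Lq = P₀·a^c·ρ / (c!·(1−ρ)²) = 0.168943·2.02179·0.7109/(2·0.08355)
= 1.45322

Final: 1.45322


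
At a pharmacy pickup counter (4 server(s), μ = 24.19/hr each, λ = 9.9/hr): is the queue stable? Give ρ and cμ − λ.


Total capacity cμ = 4·24.19 = 96.76/hr
ρ = λ/(cμ) = 9.9/96.76 = 0.1023
Stable ⇔ ρ < 1: YES
Spare capacity = cμ − λ = 96.76 − 9.9 = 86.86/hr

Final: ρ = 0.1023; stable; margin = 86.86/hr


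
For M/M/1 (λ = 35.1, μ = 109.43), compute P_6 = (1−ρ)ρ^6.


ρ = 35.1/109.43 = 0.3208
P_n = (1−ρ)·ρ^n = (1 − 0.3208)·0.3208^6 = 0.6792·0.001089 = 0.0007397

Final: 0.0007397


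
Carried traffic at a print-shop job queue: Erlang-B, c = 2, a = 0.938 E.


B(2,0.938) = 0.185003 (Erlang-B)
Carried load = a(1 − B) = 0.938·(1 − 0.185003) = 0.938·0.814997 = 0.7645 E

Final: 0.7645 Erlangs


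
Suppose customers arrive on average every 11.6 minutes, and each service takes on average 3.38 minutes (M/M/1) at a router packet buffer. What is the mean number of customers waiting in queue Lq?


λ = 60/11.6 = 5.1724 /hr
μ = 60/3.38 = 17.7515 /hr
ρ = λ/μ = 5.1724/17.7515 = 0.2914
Lq = ρ²/(1−ρ) = 0.08490/0.7086 = 0.1198

Final: 0.1198


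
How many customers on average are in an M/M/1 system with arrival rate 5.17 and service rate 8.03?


ρ = λ/μ = 5.17/8.03 = 0.6438
L = ρ/(1−ρ) = 0.6438/(1 − 0.6438) = 0.6438/0.3562 = 1.8077

Final: 1.8077


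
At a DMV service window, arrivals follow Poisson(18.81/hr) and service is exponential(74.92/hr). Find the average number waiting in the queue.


ρ = 18.81/74.92 = 0.2511
Lq = ρ²/(1−ρ) = 0.06304/0.7489 = 0.08417

Final: 0.08417


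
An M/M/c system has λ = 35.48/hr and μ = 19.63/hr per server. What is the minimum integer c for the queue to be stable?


Stability requires cμ > λ ⇔ c > λ/μ.
λ/μ = 35.48/19.63 = 1.8074
Minimum integer c = ⌊1.8074⌋ + 1 = 2
Check: 2·19.63 = 39.26 > 35.48, while 1·19.63 = 19.63 ≤ 35.48

Final: 2 servers


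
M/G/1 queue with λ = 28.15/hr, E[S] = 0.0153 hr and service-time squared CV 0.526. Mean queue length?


ρ = λ·E[S] = 28.15·0.0153 = 0.4307
Lq = ρ²(1+C_s²)/(2(1−ρ)) = 0.1855·(1+0.526)/(2·0.5693)
= 0.1855·1.5260/1.1386 = 0.24861

Final: 0.24861


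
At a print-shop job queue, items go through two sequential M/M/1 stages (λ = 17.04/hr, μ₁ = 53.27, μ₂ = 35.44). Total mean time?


Each node sees arrival rate λ = 17.04/hr (tandem ⇒ throughput preserved).
W₁ = 1/(μ₁−λ) = 1/(53.27−17.04) = 0.02760 hr
W₂ = 1/(μ₂−λ) = 1/(35.44−17.04) = 0.05435 hr
W_total = W₁ + W₂ = 0.02760 + 0.05435 = 0.08195 hr

Final: 0.08195 hr


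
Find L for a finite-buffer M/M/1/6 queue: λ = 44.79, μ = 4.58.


ρ = 44.79/4.58 = 9.7795
L = ρ[1 − (K+1)ρ^K + Kρ^(K+1)] / [(1−ρ)(1−ρ^(K+1))]
Numerator: 9.7795·(1 − 7·874769.246749 + 6·8554784.838838) = 442084393.110535
Denominator: (-8.7795)·(-8554783.838838) = 75106519.248840
L = 442084393.110535/75106519.248840 = 5.8861

Final: 5.8861


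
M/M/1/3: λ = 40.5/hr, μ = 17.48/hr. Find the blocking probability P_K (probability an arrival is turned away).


ρ = λ/μ = 40.5/17.48 = 2.3169
P_K = (1−ρ)ρ^K/(1−ρ^(K+1)) = (-1.3169·12.437720)/(1 − 28.817372)
= -16.379652/-27.817372 = 0.588828

Final: 0.588828


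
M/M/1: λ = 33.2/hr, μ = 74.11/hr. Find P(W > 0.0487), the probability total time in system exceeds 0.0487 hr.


W ~ Exponential(μ−λ) for M/M/1.
μ − λ = 74.11 − 33.2 = 40.9100
P(W > t) = e^{−(μ−λ)t} = e^{−1.9923} = 0.136379

Final: 0.136379


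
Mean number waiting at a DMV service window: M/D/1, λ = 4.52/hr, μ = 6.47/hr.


ρ = 4.52/6.47 = 0.6986
M/D/1: Lq = ρ²/(2(1−ρ)) = 0.4881/(2·0.3014) = 0.80967

Final: 0.80967


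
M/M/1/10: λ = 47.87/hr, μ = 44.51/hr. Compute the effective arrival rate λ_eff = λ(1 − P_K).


ρ = 1.0755; P_K = (1−ρ)ρ^10/(1−ρ^11) = 0.127408
λ_eff = λ(1 − P_K) = 47.87·(1 − 0.127408) = 47.87·0.872592 = 41.7710 /hr

Final: 41.7710 /hr


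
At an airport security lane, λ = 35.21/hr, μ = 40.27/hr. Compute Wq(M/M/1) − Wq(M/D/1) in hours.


ρ = 35.21/40.27 = 0.8743
Wq(M/M/1) = ρ/(μ−λ) = 0.8743/5.06 = 0.17280 hr
Wq(M/D/1) = ρ/(2(μ−λ)) = 0.08640 hr
Savings = 0.17280 − 0.08640 = 0.08640 hr

Final: 0.08640 hr


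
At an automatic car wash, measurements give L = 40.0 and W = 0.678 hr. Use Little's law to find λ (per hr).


λ = L/W = 40.0/0.678 = 58.9971 /hr

Final: 58.9971 /hr


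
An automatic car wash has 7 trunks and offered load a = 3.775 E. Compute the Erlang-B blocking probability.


B(c,a) = (a^c/c!) / Σ_{k=0}^{c} a^k/k!
a^7/7! = 2.167645
Σ terms (k=0..7): 1.00000 + 3.77500 + 7.12531 + 8.96602 + 8.46168 + 6.38857 + 4.01947 + 2.16764 = 41.903698
B = 2.167645/41.903698 = 0.051729

Final: 0.051729


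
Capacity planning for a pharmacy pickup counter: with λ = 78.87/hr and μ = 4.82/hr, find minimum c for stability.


Stability requires cμ > λ ⇔ c > λ/μ.
λ/μ = 78.87/4.82 = 16.3631
Minimum integer c = ⌊16.3631⌋ + 1 = 17
Check: 17·4.82 = 81.94 > 78.87, while 16·4.82 = 77.12 ≤ 78.87

Final: 17 servers


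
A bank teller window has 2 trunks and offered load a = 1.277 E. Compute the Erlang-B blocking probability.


B(c,a) = (a^c/c!) / Σ_{k=0}^{c} a^k/k!
a^2/2! = 0.815364
Σ terms (k=0..2): 1.00000 + 1.27700 + 0.81536 = 3.092364
B = 0.815364/3.092364 = 0.263670

Final: 0.263670


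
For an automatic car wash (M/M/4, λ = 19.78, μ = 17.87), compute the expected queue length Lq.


a = λ/μ = 1.1069; ρ = a/4 = 0.2767
P₀ = 0.329818
Lq = P₀·a^c·ρ / (c!·(1−ρ)²) = 0.329818·1.50109·0.2767/(24·0.52313)
= 0.01091

Final: 0.01091


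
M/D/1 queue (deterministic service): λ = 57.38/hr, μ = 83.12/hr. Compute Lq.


ρ = 57.38/83.12 = 0.6903
M/D/1: Lq = ρ²/(2(1−ρ)) = 0.4766/(2·0.3097) = 0.76944

Final: 0.76944


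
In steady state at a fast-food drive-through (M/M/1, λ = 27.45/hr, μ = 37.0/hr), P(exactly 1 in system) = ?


ρ = 27.45/37.0 = 0.7419
P_n = (1−ρ)·ρ^n = (1 − 0.7419)·0.7419^1 = 0.2581·0.741892 = 0.191488

Final: 0.191488


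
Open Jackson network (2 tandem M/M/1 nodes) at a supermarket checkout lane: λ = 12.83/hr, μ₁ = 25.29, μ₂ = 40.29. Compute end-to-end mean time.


Each node sees arrival rate λ = 12.83/hr (tandem ⇒ throughput preserved).
W₁ = 1/(μ₁−λ) = 1/(25.29−12.83) = 0.08026 hr
W₂ = 1/(μ₂−λ) = 1/(40.29−12.83) = 0.03642 hr
W_total = W₁ + W₂ = 0.08026 + 0.03642 = 0.11667 hr

Final: 0.11667 hr


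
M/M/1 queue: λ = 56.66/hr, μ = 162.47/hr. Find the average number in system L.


ρ = λ/μ = 56.66/162.47 = 0.3487
L = ρ/(1−ρ) = 0.3487/(1 − 0.3487) = 0.3487/0.6513 = 0.5355

Final: 0.5355


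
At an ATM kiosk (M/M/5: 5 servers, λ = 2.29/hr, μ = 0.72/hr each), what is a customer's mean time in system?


a = 3.1806; ρ = 0.6361; P₀ = 0.037996
Lq = P₀·a^c·ρ/(c!(1−ρ)²) = 0.49507
Wq = Lq/λ = 0.49507/2.29 = 0.21619 hr
W = Wq + 1/μ = 0.21619 + 1.38889 = 1.60508 hr

Final: 1.60508 hr


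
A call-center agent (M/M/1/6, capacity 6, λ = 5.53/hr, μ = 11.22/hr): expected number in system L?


ρ = 5.53/11.22 = 0.4929
L = ρ[1 − (K+1)ρ^K + Kρ^(K+1)] / [(1−ρ)(1−ρ^(K+1))]
Numerator: 0.4929·(1 − 7·0.014335 + 6·0.007065) = 0.464307
Denominator: (0.5071)·(0.992935) = 0.503547
L = 0.464307/0.503547 = 0.9221

Final: 0.9221


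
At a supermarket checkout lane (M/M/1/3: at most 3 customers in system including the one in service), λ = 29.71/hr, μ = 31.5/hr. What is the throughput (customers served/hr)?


ρ = 0.9432; P_K = (1−ρ)ρ^3/(1−ρ^4) = 0.228507
λ_eff = λ(1 − P_K) = 29.71·(1 − 0.228507) = 29.71·0.771493 = 22.9211 /hr

Final: 22.9211 /hr


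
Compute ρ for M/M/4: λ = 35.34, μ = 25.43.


ρ = λ/(cμ) = 35.34/(4·25.43) = 35.34/101.72 = 0.3474

Final: 0.3474


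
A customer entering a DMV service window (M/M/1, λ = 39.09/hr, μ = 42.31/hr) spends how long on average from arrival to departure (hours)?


W = 1/(μ−λ) = 1/(42.31 − 39.09) = 1/3.22 = 0.3106 hr

Final: 0.3106 hr


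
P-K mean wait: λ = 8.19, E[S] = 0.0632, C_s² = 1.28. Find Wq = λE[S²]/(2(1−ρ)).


ρ = λ·E[S] = 8.19·0.0632 = 0.5176
E[S²] = E[S]²(1+C_s²) = 0.0632²·(1+1.28) = 0.009107
Wq = λ·E[S²]/(2(1−ρ)) = 8.19·0.009107/(2·0.4824) = 0.07731 hr

Final: 0.07731 hr


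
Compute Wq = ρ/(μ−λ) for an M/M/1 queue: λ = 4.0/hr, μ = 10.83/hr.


ρ = 4.0/10.83 = 0.3693
Wq = ρ/(μ−λ) = 0.3693/(10.83 − 4.0) = 0.3693/6.83 = 0.05408 hr

Final: 0.05408 hr


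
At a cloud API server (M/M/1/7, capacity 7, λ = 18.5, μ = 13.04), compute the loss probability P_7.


ρ = λ/μ = 18.5/13.04 = 1.4187
P_K = (1−ρ)ρ^K/(1−ρ^(K+1)) = (-0.4187·11.568018)/(1 − 16.411682)
= -4.843664/-15.411682 = 0.314285

Final: 0.314285


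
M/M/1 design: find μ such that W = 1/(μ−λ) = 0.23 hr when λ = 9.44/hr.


W = 1/(μ−λ) ⇒ μ − λ = 1/W = 1/0.23 = 4.3478
μ = λ + 1/W = 9.44 + 4.3478 = 13.7878 per hr

Final: 13.7878 /hr


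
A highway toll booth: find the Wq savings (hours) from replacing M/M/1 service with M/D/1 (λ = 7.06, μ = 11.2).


ρ = 7.06/11.2 = 0.6304
Wq(M/M/1) = ρ/(μ−λ) = 0.6304/4.14 = 0.15226 hr
Wq(M/D/1) = ρ/(2(μ−λ)) = 0.07613 hr
Savings = 0.15226 − 0.07613 = 0.07613 hr

Final: 0.07613 hr


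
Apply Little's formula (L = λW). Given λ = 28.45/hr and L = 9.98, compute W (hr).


W = L/λ = 9.98/28.45 = 0.3508 hr

Final: 0.3508 hr


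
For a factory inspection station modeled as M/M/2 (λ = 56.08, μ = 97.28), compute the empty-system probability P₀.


a = λ/μ = 56.08/97.28 = 0.5765; ρ = a/c = 0.2882
Σ_{k=0}^{1} a^k/k! (terms k=0..1) = 1.00000 + 0.57648 = 1.57648
Tail: a^2/(2!(1−ρ)) = 0.33233/(2·0.7118) = 0.23346
P₀ = 1/(1.57648 + 0.23346) = 1/1.80994 = 0.552506

Final: 0.552506


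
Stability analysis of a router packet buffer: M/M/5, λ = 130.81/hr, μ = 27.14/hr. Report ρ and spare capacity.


Total capacity cμ = 5·27.14 = 135.70/hr
ρ = λ/(cμ) = 130.81/135.70 = 0.9640
Stable ⇔ ρ < 1: YES
Spare capacity = cμ − λ = 135.70 − 130.81 = 4.89/hr

Final: ρ = 0.9640; stable; margin = 4.89/hr


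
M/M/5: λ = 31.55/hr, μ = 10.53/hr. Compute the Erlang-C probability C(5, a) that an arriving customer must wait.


a = λ/μ = 2.9962; ρ = a/5 = 0.5992
P₀ = 0.046846 (from M/M/c formula)
C(c,a) = [a^c/(c!(1−ρ))]·P₀ = [241.46543/(120·0.4008)]·0.046846
= 5.02099·0.046846 = 0.235212

Final: 0.235212


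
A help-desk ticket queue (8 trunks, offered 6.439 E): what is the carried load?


B(8,6.439) = 0.146617 (Erlang-B)
Carried load = a(1 − B) = 6.439·(1 − 0.146617) = 6.439·0.853383 = 5.4949 E

Final: 5.4949 Erlangs


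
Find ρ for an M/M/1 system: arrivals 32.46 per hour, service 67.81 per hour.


ρ = λ/μ = 32.46/67.81 = 0.4787

Final: 0.4787


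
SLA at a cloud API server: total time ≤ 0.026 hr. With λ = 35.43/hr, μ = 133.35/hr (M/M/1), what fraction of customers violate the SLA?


W ~ Exponential(μ−λ) for M/M/1.
μ − λ = 133.35 − 35.43 = 97.9200
P(W > t) = e^{−(μ−λ)t} = e^{−2.5459} = 0.078401

Final: 0.078401


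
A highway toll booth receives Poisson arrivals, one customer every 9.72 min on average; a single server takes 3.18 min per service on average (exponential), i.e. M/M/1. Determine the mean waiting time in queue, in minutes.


λ = 60/9.72 = 6.1728 /hr
μ = 60/3.18 = 18.8679 /hr
ρ = λ/μ = 6.1728/18.8679 = 0.3272
Wq = ρ/(μ−λ) = 0.3272/(18.8679−6.1728) = 0.02577 hr
In minutes: 0.02577·60 = 1.546 min

Final: 1.546 min


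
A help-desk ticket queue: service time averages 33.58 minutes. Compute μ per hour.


μ = 1/(service time) in consistent units.
1 hour = 60 min, so μ = 60/33.58 = 1.7868 per hour

Final: 1.7868 /hr


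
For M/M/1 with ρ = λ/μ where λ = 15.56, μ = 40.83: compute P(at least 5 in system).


ρ = 15.56/40.83 = 0.3811
P(N ≥ n) = ρ^n = 0.3811^5 = 0.008038

Final: 0.008038


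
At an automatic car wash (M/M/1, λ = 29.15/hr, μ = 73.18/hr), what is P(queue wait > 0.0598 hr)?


ρ = 29.15/73.18 = 0.3983
P(Wq > t) = ρ·e^{−(μ−λ)t} = 0.3983·e^{−2.6330}
= 0.3983·0.071863 = 0.028625

Final: 0.028625


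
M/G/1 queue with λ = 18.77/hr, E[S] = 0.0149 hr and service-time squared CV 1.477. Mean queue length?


ρ = λ·E[S] = 18.77·0.0149 = 0.2797
Lq = ρ²(1+C_s²)/(2(1−ρ)) = 0.07822·(1+1.477)/(2·0.7203)
= 0.07822·2.4770/1.4407 = 0.13448

Final: 0.13448


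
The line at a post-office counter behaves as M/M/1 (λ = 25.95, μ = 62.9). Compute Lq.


ρ = 25.95/62.9 = 0.4126
Lq = ρ²/(1−ρ) = 0.1702/0.5874 = 0.2897

Final: 0.2897


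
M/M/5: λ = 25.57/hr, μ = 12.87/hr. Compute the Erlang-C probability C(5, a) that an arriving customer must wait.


a = λ/μ = 1.9868; ρ = a/5 = 0.3974
P₀ = 0.136150 (from M/M/c formula)
C(c,a) = [a^c/(c!(1−ρ))]·P₀ = [30.95715/(120·0.6026)]·0.136150
= 0.42808·0.136150 = 0.058282

Final: 0.058282


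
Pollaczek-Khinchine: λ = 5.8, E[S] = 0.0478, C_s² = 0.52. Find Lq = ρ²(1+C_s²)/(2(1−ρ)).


ρ = λ·E[S] = 5.8·0.0478 = 0.2772
Lq = ρ²(1+C_s²)/(2(1−ρ)) = 0.07686·(1+0.52)/(2·0.7228)
= 0.07686·1.5200/1.4455 = 0.08082

Final: 0.08082


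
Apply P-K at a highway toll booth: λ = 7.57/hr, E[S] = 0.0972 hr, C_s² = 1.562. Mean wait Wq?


ρ = λ·E[S] = 7.57·0.0972 = 0.7358
E[S²] = E[S]²(1+C_s²) = 0.0972²·(1+1.562) = 0.024205
Wq = λ·E[S²]/(2(1−ρ)) = 7.57·0.024205/(2·0.2642) = 0.34678 hr

Final: 0.34678 hr


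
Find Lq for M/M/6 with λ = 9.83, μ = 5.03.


a = λ/μ = 1.9543; ρ = a/6 = 0.3257
P₀ = 0.141485
Lq = P₀·a^c·ρ / (c!·(1−ρ)²) = 0.141485·55.70744·0.3257/(720·0.45466)
= 0.007842

Final: 0.007842


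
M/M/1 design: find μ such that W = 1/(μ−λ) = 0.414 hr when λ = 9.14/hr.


W = 1/(μ−λ) ⇒ μ − λ = 1/W = 1/0.414 = 2.4155
μ = λ + 1/W = 9.14 + 2.4155 = 11.5555 per hr

Final: 11.5555 /hr


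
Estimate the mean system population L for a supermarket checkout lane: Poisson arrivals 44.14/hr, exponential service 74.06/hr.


ρ = λ/μ = 44.14/74.06 = 0.5960
L = ρ/(1−ρ) = 0.5960/(1 − 0.5960) = 0.5960/0.4040 = 1.4753

Final: 1.4753


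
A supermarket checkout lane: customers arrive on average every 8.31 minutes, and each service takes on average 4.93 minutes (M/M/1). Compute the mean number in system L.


λ = 60/8.31 = 7.2202 /hr
μ = 60/4.93 = 12.1704 /hr
ρ = λ/μ = 7.2202/12.1704 = 0.5933
L = ρ/(1−ρ) = 0.5933/0.4067 = 1.4586

Final: 1.4586


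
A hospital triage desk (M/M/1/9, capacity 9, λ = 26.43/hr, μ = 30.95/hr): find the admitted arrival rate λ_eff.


ρ = 0.8540; P_K = (1−ρ)ρ^9/(1−ρ^10) = 0.044434
λ_eff = λ(1 − P_K) = 26.43·(1 − 0.044434) = 26.43·0.955566 = 25.2556 /hr

Final: 25.2556 /hr


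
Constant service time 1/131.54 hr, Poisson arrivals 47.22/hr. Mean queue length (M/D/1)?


ρ = 47.22/131.54 = 0.3590
M/D/1: Lq = ρ²/(2(1−ρ)) = 0.1289/(2·0.6410) = 0.10052

Final: 0.10052


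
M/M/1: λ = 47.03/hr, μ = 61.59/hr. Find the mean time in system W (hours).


W = 1/(μ−λ) = 1/(61.59 − 47.03) = 1/14.56 = 0.06868 hr

Final: 0.06868 hr


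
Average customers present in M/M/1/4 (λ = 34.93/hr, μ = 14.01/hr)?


ρ = 34.93/14.01 = 2.4932
L = ρ[1 − (K+1)ρ^K + Kρ^(K+1)] / [(1−ρ)(1−ρ^(K+1))]
Numerator: 2.4932·(1 − 5·38.640417 + 4·96.339026) = 481.575300
Denominator: (-1.4932)·(-95.339026) = 142.362058
L = 481.575300/142.362058 = 3.3828

Final: 3.3828


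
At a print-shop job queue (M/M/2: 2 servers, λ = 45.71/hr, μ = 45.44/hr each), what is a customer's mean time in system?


a = 1.0059; ρ = 0.5030; P₀ = 0.330698
Lq = P₀·a^c·ρ/(c!(1−ρ)²) = 0.34066
Wq = Lq/λ = 0.34066/45.71 = 0.007453 hr
W = Wq + 1/μ = 0.007453 + 0.02201 = 0.02946 hr

Final: 0.02946 hr


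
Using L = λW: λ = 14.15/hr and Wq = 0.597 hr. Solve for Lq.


Lq = λWq = 14.15·0.597 = 8.4475

Final: 8.4475


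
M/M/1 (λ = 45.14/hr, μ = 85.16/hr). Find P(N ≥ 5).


ρ = 45.14/85.16 = 0.5301
P(N ≥ n) = ρ^n = 0.5301^5 = 0.041844

Final: 0.041844


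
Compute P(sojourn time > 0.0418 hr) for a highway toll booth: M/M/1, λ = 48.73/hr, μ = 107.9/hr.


W ~ Exponential(μ−λ) for M/M/1.
μ − λ = 107.9 − 48.73 = 59.1700
P(W > t) = e^{−(μ−λ)t} = e^{−2.4733} = 0.084306

Final: 0.084306


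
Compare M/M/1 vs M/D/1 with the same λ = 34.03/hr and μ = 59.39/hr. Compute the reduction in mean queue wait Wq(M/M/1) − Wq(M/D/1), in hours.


ρ = 34.03/59.39 = 0.5730
Wq(M/M/1) = ρ/(μ−λ) = 0.5730/25.36 = 0.02259 hr
Wq(M/D/1) = ρ/(2(μ−λ)) = 0.01130 hr
Savings = 0.02259 − 0.01130 = 0.01130 hr

Final: 0.01130 hr


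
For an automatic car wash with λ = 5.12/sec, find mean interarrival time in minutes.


Mean interarrival time = 1/λ = 1/5.12 second = 0.19531 second
In minutes: 0.19531 × 0.0166667 = 0.003255 min

Final: 0.003255 min


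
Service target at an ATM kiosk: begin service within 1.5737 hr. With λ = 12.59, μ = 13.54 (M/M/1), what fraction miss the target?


ρ = 12.59/13.54 = 0.9298
P(Wq > t) = ρ·e^{−(μ−λ)t} = 0.9298·e^{−1.4950}
= 0.9298·0.224245 = 0.208512

Final: 0.208512


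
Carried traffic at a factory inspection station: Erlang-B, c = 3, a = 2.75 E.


B(3,2.75) = 0.315179 (Erlang-B)
Carried load = a(1 − B) = 2.75·(1 − 0.315179) = 2.75·0.684821 = 1.8833 E

Final: 1.8833 Erlangs


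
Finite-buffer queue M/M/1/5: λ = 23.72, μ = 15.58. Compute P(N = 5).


ρ = λ/μ = 23.72/15.58 = 1.5225
P_K = (1−ρ)ρ^K/(1−ρ^(K+1)) = (-0.5225·8.179677)/(1 − 12.453270)
= -4.273592/-11.453270 = 0.373133

Final: 0.373133


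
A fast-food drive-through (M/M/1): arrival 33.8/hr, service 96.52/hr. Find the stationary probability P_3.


ρ = 33.8/96.52 = 0.3502
P_n = (1−ρ)·ρ^n = (1 − 0.3502)·0.3502^3 = 0.6498·0.042944 = 0.027905

Final: 0.027905


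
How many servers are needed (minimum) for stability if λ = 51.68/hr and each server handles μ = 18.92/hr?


Stability requires cμ > λ ⇔ c > λ/μ.
λ/μ = 51.68/18.92 = 2.7315
Minimum integer c = ⌊2.7315⌋ + 1 = 3
Check: 3·18.92 = 56.76 > 51.68, while 2·18.92 = 37.84 ≤ 51.68

Final: 3 servers


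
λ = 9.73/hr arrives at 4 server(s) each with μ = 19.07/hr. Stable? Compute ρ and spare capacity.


Total capacity cμ = 4·19.07 = 76.28/hr
ρ = λ/(cμ) = 9.73/76.28 = 0.1276
Stable ⇔ ρ < 1: YES
Spare capacity = cμ − λ = 76.28 − 9.73 = 66.55/hr

Final: ρ = 0.1276; stable; margin = 66.55/hr


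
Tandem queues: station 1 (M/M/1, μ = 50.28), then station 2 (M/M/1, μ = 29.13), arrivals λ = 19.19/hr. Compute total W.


Each node sees arrival rate λ = 19.19/hr (tandem ⇒ throughput preserved).
W₁ = 1/(μ₁−λ) = 1/(50.28−19.19) = 0.03216 hr
W₂ = 1/(μ₂−λ) = 1/(29.13−19.19) = 0.10060 hr
W_total = W₁ + W₂ = 0.03216 + 0.10060 = 0.13277 hr

Final: 0.13277 hr


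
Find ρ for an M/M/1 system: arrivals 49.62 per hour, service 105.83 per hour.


ρ = λ/μ = 49.62/105.83 = 0.4689

Final: 0.4689


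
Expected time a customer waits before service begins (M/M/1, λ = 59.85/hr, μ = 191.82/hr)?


ρ = 59.85/191.82 = 0.3120
Wq = ρ/(μ−λ) = 0.3120/(191.82 − 59.85) = 0.3120/131.97 = 0.002364 hr

Final: 0.002364 hr


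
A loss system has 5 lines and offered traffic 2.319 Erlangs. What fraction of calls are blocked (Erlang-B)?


B(c,a) = (a^c/c!) / Σ_{k=0}^{c} a^k/k!
a^5/5! = 0.558885
Σ terms (k=0..5): 1.00000 + 2.31900 + 2.68888 + 2.07850 + 1.20501 + 0.55889 = 9.850283
B = 0.558885/9.850283 = 0.056738

Final: 0.056738


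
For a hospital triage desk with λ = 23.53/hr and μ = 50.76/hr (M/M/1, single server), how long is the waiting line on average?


ρ = 23.53/50.76 = 0.4636
Lq = ρ²/(1−ρ) = 0.2149/0.5364 = 0.4006

Final: 0.4006


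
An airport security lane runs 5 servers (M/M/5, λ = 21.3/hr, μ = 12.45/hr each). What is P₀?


a = λ/μ = 21.3/12.45 = 1.7108; ρ = a/c = 0.3422
Σ_{k=0}^{4} a^k/k! (terms k=0..4) = 1.00000 + 1.71084 + 1.46349 + 0.83460 + 0.35697 = 5.36591
Tail: a^5/(5!(1−ρ)) = 14.65721/(120·0.6578) = 0.18568
P₀ = 1/(5.36591 + 0.18568) = 1/5.55158 = 0.180129

Final: 0.180129


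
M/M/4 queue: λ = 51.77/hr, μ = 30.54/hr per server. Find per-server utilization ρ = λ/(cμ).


ρ = λ/(cμ) = 51.77/(4·30.54) = 51.77/122.16 = 0.4238

Final: 0.4238


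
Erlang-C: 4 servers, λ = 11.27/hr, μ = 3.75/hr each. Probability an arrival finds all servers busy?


a = λ/μ = 3.0053; ρ = a/4 = 0.7513
P₀ = 0.037433 (from M/M/c formula)
C(c,a) = [a^c/(c!(1−ρ))]·P₀ = [81.57754/(24·0.2487)]·0.037433
= 13.66916·0.037433 = 0.511675

Final: 0.511675


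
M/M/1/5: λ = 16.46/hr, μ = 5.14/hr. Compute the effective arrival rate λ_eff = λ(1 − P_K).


ρ = 3.2023; P_K = (1−ρ)ρ^5/(1−ρ^6) = 0.688366
λ_eff = λ(1 − P_K) = 16.46·(1 − 0.688366) = 16.46·0.311634 = 5.1295 /hr

Final: 5.1295 /hr


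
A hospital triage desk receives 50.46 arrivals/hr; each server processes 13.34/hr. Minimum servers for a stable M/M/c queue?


Stability requires cμ > λ ⇔ c > λ/μ.
λ/μ = 50.46/13.34 = 3.7826
Minimum integer c = ⌊3.7826⌋ + 1 = 4
Check: 4·13.34 = 53.36 > 50.46, while 3·13.34 = 40.02 ≤ 50.46

Final: 4 servers


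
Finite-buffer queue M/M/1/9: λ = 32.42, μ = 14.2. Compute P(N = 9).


ρ = λ/μ = 32.42/14.2 = 2.2831
P_K = (1−ρ)ρ^K/(1−ρ^(K+1)) = (-1.2831·1685.473758)/(1 − 3848.102763)
= -2162.629005/-3847.102763 = 0.562145

Final: 0.562145


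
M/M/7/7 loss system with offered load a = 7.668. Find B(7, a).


B(c,a) = (a^c/c!) / Σ_{k=0}^{c} a^k/k!
a^7/7! = 309.274557
Σ terms (k=0..7): 1.00000 + 7.66800 + 29.39911 + 75.14413 + 144.05130 + 220.91707 + 282.33202 + 309.27456 = 1069.786183
B = 309.274557/1069.786183 = 0.289099

Final: 0.289099


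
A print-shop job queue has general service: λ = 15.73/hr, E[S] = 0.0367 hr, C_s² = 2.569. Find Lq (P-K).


ρ = λ·E[S] = 15.73·0.0367 = 0.5773
Lq = ρ²(1+C_s²)/(2(1−ρ)) = 0.3333·(1+2.569)/(2·0.4227)
= 0.3333·3.5690/0.8454 = 1.40690

Final: 1.40690


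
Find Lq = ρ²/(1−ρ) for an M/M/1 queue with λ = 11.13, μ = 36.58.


ρ = 11.13/36.58 = 0.3043
Lq = ρ²/(1−ρ) = 0.09258/0.6957 = 0.1331

Final: 0.1331


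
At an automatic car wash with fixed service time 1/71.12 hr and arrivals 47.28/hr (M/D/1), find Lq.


ρ = 47.28/71.12 = 0.6648
M/D/1: Lq = ρ²/(2(1−ρ)) = 0.4419/(2·0.3352) = 0.65921

Final: 0.65921


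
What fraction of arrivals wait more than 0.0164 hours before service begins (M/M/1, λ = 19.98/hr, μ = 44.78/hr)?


ρ = 19.98/44.78 = 0.4462
P(Wq > t) = ρ·e^{−(μ−λ)t} = 0.4462·e^{−0.4067}
= 0.4462·0.665831 = 0.297081

Final: 0.297081


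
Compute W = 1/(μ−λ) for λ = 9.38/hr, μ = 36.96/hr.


W = 1/(μ−λ) = 1/(36.96 − 9.38) = 1/27.58 = 0.03626 hr

Final: 0.03626 hr


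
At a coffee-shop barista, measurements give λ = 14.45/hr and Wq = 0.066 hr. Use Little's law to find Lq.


Lq = λWq = 14.45·0.066 = 0.9537

Final: 0.9537


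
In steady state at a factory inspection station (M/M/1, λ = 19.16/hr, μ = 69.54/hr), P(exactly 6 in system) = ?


ρ = 19.16/69.54 = 0.2755
P_n = (1−ρ)·ρ^n = (1 − 0.2755)·0.2755^6 = 0.7245·0.0004375 = 0.0003169

Final: 0.0003169


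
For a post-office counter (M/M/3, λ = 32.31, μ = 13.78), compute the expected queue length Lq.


a = λ/μ = 2.3447; ρ = a/3 = 0.7816
P₀ = 0.062779
Lq = P₀·a^c·ρ / (c!·(1−ρ)²) = 0.062779·12.89031·0.7816/(6·0.04771)
= 2.20931

Final: 2.20931


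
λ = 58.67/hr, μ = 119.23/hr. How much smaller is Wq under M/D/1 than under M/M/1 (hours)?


ρ = 58.67/119.23 = 0.4921
Wq(M/M/1) = ρ/(μ−λ) = 0.4921/60.56 = 0.008125 hr
Wq(M/D/1) = ρ/(2(μ−λ)) = 0.004063 hr
Savings = 0.008125 − 0.004063 = 0.004063 hr

Final: 0.004063 hr


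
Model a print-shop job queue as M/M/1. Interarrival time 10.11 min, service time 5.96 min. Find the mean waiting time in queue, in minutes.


λ = 60/10.11 = 5.9347 /hr
μ = 60/5.96 = 10.0671 /hr
ρ = λ/μ = 5.9347/10.0671 = 0.5895
Wq = ρ/(μ−λ) = 0.5895/(10.0671−5.9347) = 0.14266 hr
In minutes: 0.14266·60 = 8.559 min

Final: 8.559 min


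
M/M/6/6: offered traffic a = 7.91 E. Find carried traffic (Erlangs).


B(6,7.91) = 0.384818 (Erlang-B)
Carried load = a(1 − B) = 7.91·(1 − 0.384818) = 7.91·0.615182 = 4.8661 E

Final: 4.8661 Erlangs


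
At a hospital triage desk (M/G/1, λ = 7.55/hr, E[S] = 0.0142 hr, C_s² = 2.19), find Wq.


ρ = λ·E[S] = 7.55·0.0142 = 0.1072
E[S²] = E[S]²(1+C_s²) = 0.0142²·(1+2.19) = 0.0006432
Wq = λ·E[S²]/(2(1−ρ)) = 7.55·0.0006432/(2·0.8928) = 0.002720 hr

Final: 0.002720 hr


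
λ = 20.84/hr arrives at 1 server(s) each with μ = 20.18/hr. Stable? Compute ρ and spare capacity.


Total capacity cμ = 1·20.18 = 20.18/hr
ρ = λ/(cμ) = 20.84/20.18 = 1.0327
Stable ⇔ ρ < 1: NO
Spare capacity = cμ − λ = 20.18 − 20.84 = -0.66/hr

Final: ρ = 1.0327; unstable; margin = -0.66/hr


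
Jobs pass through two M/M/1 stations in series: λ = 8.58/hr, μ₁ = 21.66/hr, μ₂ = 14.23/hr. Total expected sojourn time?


Each node sees arrival rate λ = 8.58/hr (tandem ⇒ throughput preserved).
W₁ = 1/(μ₁−λ) = 1/(21.66−8.58) = 0.07645 hr
W₂ = 1/(μ₂−λ) = 1/(14.23−8.58) = 0.17699 hr
W_total = W₁ + W₂ = 0.07645 + 0.17699 = 0.25344 hr

Final: 0.25344 hr


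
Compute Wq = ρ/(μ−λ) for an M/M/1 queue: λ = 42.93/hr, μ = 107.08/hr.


ρ = 42.93/107.08 = 0.4009
Wq = ρ/(μ−λ) = 0.4009/(107.08 − 42.93) = 0.4009/64.15 = 0.006250 hr

Final: 0.006250 hr


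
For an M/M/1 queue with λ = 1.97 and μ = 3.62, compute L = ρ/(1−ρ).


ρ = λ/μ = 1.97/3.62 = 0.5442
L = ρ/(1−ρ) = 0.5442/(1 − 0.5442) = 0.5442/0.4558 = 1.1939

Final: 1.1939


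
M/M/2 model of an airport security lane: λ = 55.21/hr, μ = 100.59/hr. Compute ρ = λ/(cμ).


ρ = λ/(cμ) = 55.21/(2·100.59) = 55.21/201.18 = 0.2744

Final: 0.2744


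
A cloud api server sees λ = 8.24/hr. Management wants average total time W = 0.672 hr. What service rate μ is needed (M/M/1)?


W = 1/(μ−λ) ⇒ μ − λ = 1/W = 1/0.672 = 1.4881
μ = λ + 1/W = 8.24 + 1.4881 = 9.7281 per hr

Final: 9.7281 /hr


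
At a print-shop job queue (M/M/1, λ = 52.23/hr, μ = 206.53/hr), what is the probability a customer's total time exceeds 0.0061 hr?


W ~ Exponential(μ−λ) for M/M/1.
μ − λ = 206.53 − 52.23 = 154.3000
P(W > t) = e^{−(μ−λ)t} = e^{−0.9412} = 0.390148

Final: 0.390148


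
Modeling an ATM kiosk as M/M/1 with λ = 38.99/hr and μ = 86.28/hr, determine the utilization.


ρ = λ/μ = 38.99/86.28 = 0.4519

Final: 0.4519


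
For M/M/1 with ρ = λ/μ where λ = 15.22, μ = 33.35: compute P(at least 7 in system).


ρ = 15.22/33.35 = 0.4564
P(N ≥ n) = ρ^n = 0.4564^7 = 0.004123

Final: 0.004123


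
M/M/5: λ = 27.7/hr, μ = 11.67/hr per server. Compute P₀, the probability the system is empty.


a = λ/μ = 27.7/11.67 = 2.3736; ρ = a/c = 0.4747
Σ_{k=0}^{4} a^k/k! (terms k=0..4) = 1.00000 + 2.37361 + 2.81701 + 2.22882 + 1.32259 = 9.74202
Tail: a^5/(5!(1−ρ)) = 75.34329/(120·0.5253) = 1.19529
P₀ = 1/(9.74202 + 1.19529) = 1/10.93732 = 0.091430

Final: 0.091430


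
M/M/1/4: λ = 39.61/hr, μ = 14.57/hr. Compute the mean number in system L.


ρ = 39.61/14.57 = 2.7186
L = ρ[1 − (K+1)ρ^K + Kρ^(K+1)] / [(1−ρ)(1−ρ^(K+1))]
Numerator: 2.7186·(1 − 5·54.623706 + 4·148.500000) = 875.066917
Denominator: (-1.7186)·(-147.500000) = 253.493479
L = 875.066917/253.493479 = 3.4520

Final: 3.4520


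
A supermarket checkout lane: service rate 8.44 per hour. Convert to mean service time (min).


Mean service time = 1/μ = 1/8.44 hour = 0.11848 hour
In minutes: 0.11848 × 60 = 7.1090 min

Final: 7.1090 min


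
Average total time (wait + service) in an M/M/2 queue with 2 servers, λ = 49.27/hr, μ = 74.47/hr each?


a = 0.6616; ρ = 0.3308; P₀ = 0.502851
Lq = P₀·a^c·ρ/(c!(1−ρ)²) = 0.08130
Wq = Lq/λ = 0.08130/49.27 = 0.001650 hr
W = Wq + 1/μ = 0.001650 + 0.01343 = 0.01508 hr

Final: 0.01508 hr


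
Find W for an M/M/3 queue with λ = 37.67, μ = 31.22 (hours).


a = 1.2066; ρ = 0.4022; P₀ = 0.292031
Lq = P₀·a^c·ρ/(c!(1−ρ)²) = 0.09623
Wq = Lq/λ = 0.09623/37.67 = 0.002554 hr
W = Wq + 1/μ = 0.002554 + 0.03203 = 0.03459 hr

Final: 0.03459 hr


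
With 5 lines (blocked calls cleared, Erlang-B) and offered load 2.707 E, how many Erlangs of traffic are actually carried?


B(5,2.707) = 0.085753 (Erlang-B)
Carried load = a(1 − B) = 2.707·(1 − 0.085753) = 2.707·0.914247 = 2.4749 E

Final: 2.4749 Erlangs


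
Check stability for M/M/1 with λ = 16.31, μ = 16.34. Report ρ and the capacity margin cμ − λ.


Total capacity cμ = 1·16.34 = 16.34/hr
ρ = λ/(cμ) = 16.31/16.34 = 0.9982
Stable ⇔ ρ < 1: YES
Spare capacity = cμ − λ = 16.34 − 16.31 = 0.03/hr

Final: ρ = 0.9982; stable; margin = 0.03/hr


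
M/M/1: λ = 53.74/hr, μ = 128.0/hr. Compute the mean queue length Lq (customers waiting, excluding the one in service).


ρ = 53.74/128.0 = 0.4198
Lq = ρ²/(1−ρ) = 0.1763/0.5802 = 0.3038

Final: 0.3038


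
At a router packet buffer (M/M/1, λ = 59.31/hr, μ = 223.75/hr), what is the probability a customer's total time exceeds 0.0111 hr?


W ~ Exponential(μ−λ) for M/M/1.
μ − λ = 223.75 − 59.31 = 164.4400
P(W > t) = e^{−(μ−λ)t} = e^{−1.8253} = 0.161172

Final: 0.161172
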